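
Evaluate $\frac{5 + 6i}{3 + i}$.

Multiply numerator and denominator by conjugate (3 - i):
= (5 + 6i)(3 - i) / (3^2 + 1^2)
= (21 + 13i) / 10
= 21/10 + (13/10)i


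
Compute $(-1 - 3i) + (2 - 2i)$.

(-1 + 2) + (-3 + (-2))i = 1 - 5i


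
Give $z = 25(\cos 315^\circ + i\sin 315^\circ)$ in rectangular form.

a = r cos θ = 25 * sqrt(2)/2 = 25*sqrt(2)/2
b = r sin θ = 25 * -sqrt(2)/2 = -25*sqrt(2)/2
z = 25*sqrt(2)/2 - (25*sqrt(2)/2)i


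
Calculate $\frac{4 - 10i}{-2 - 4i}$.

Multiply numerator and denominator by conjugate (-2 + 4i):
= (4 - 10i)(-2 + 4i) / ((-2)^2 + (-4)^2)
= (32 + 36i) / 20
Divide through by 4: (8 + 9i) / 5
= 8/5 + (9/5)i


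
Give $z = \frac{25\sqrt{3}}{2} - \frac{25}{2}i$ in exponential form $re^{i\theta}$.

r = |z| = sqrt((25*sqrt(3)/2)^2 + (-25/2)^2) = sqrt(1875/4 + 625/4) = sqrt(625) = 25
θ = arctan(b/a) = arctan(-12.5/21.6506) (quadrant-adjusted) = -30° = -π/6
z = 25e^(-i*π/6)


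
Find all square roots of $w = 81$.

|w| = 81, arg(w) = 0°
Root modulus = 81^(1/2) = 9
Root arguments: θ_k = (0° + 360°k)/2 for k = 0, 1, ..., 1
Roots: 9, -9


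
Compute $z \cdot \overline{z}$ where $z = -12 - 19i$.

z * conjugate(z) = |z|^2 = a^2 + b^2
= (-12)^2 + (-19)^2 = 505


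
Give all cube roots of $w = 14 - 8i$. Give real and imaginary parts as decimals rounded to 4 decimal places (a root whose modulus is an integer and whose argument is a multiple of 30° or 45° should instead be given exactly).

|w| = sqrt(260) ≈ 16.124515, arg(w) ≈ 330.255119°
Root modulus = sqrt(260)^(1/3) ≈ 2.526362
Root arguments: θ_k = (arg(w) + 360°k)/3 for k = 0, 1, ..., 2
Compute each root as (root modulus)(cos θ_k + i sin θ_k) using full-precision intermediates, then round to 4 decimal places.
Roots: -0.8676 + 2.3727i, -1.6210 - 1.9377i, 2.4886 - 0.4350i


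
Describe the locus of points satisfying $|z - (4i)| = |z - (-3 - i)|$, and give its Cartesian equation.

|z - z1| = |z - z2| means z is equidistant from z1 and z2,
i.e. the perpendicular bisector of the segment from (0, 4) to (-3, -1) (midpoint (-3/2, 3/2)).
With z = x + yi, square both sides:
(x - 0)^2 + (y - 4)^2 = (x - (-3))^2 + (y - (-1))^2
The x^2 and y^2 terms cancel: -6x + (-10)y = 10 - 16 = -6
Simplify: 3x + 5y = 3
Locus: Perpendicular bisector of the segment from (0, 4) to (-3, -1): the line 3x + 5y = 3


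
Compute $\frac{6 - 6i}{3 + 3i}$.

Multiply numerator and denominator by conjugate (3 - 3i):
= (6 - 6i)(3 - 3i) / (3^2 + 3^2)
= (-36i) / 18
= -2i


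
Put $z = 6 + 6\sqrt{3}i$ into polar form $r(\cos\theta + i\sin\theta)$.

r = |z| = sqrt(a^2 + b^2) = sqrt((6)^2 + (6*sqrt(3))^2) = sqrt(36 + 108) = sqrt(144) = 12
θ = arctan(b/a) = arctan(10.3923/6) (quadrant-adjusted) = 60°
z = 12(cos 60° + i sin 60°)


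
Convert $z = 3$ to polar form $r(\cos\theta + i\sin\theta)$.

r = |z| = sqrt(a^2 + b^2) = sqrt((3)^2 + (0)^2) = sqrt(9 + 0) = sqrt(9) = 3
b = 0 and a > 0, so z lies on the positive real axis: θ = 0°
z = 3(cos 0° + i sin 0°)


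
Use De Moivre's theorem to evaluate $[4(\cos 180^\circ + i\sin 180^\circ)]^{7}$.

By De Moivre: z^n = r^n(cos(nθ) + i sin(nθ))
= 4^7(cos(7*180°) + i sin(7*180°))
= 16384(cos 180° + i sin 180°)
= -16384


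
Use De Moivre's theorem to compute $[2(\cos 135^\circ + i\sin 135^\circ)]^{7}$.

By De Moivre: z^n = r^n(cos(nθ) + i sin(nθ))
= 2^7(cos(7*135°) + i sin(7*135°))
= 128(cos 225° + i sin 225°)
= -64*sqrt(2) - 64*sqrt(2)i


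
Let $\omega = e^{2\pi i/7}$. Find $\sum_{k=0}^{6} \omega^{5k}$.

Let ζ = ω^5 = e^(2πi·5/7). Since 7 ∤ 5, ζ ≠ 1.
Sum = Σ_{k=0}^{6} ζ^k = (ζ^7 - 1)/(ζ - 1) = (ω^{5·7} - 1)/(ζ - 1) = (1 - 1)/(ζ - 1) = 0


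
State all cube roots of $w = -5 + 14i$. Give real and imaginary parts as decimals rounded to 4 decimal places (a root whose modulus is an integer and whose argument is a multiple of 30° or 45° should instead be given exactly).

|w| = sqrt(221) ≈ 14.866069, arg(w) ≈ 109.653824°
Root modulus = sqrt(221)^(1/3) ≈ 2.458850
Root arguments: θ_k = (arg(w) + 360°k)/3 for k = 0, 1, ..., 2
Compute each root as (root modulus)(cos θ_k + i sin θ_k) using full-precision intermediates, then round to 4 decimal places.
Roots: 1.9753 + 1.4643i, -2.2558 + 0.9784i, 0.2805 - 2.4428i


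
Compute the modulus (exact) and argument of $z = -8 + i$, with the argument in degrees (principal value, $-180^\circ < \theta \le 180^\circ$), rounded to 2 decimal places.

|z| = sqrt((-8)^2 + 1^2) = sqrt(65)
arg(z) = arctan(b/a) = arctan(1/-8) (quadrant-adjusted) = 172.87°


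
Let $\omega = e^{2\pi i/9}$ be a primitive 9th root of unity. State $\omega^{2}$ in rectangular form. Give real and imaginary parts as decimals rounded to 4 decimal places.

ω^2 = e^(2πi·2/9) = e^(i·4π/9)
= cos(4π/9) + i sin(4π/9)
= 0.1736 + 0.9848i


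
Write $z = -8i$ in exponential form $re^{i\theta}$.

r = |z| = sqrt((0)^2 + (-8)^2) = sqrt(0 + 64) = sqrt(64) = 8
a = 0 and b < 0, so z lies on the negative imaginary axis: θ = -90° = -π/2
z = 8e^(-i*π/2)


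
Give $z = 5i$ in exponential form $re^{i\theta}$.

r = |z| = sqrt((0)^2 + (5)^2) = sqrt(0 + 25) = sqrt(25) = 5
a = 0 and b > 0, so z lies on the positive imaginary axis: θ = 90° = π/2
z = 5e^(i*π/2)


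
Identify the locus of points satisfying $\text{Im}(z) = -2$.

Im(z) = y where z = x + yi; the equation y = -2 is satisfied by all points with that y-coordinate
Locus: Horizontal line y = -2


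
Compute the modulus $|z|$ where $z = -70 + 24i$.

|z| = sqrt(a^2 + b^2) = sqrt((-70)^2 + 24^2) = sqrt(5476) = 74


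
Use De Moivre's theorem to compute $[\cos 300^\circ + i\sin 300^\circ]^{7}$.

By De Moivre: z^n = r^n(cos(nθ) + i sin(nθ))
= 1^7(cos(7*300°) + i sin(7*300°))
= 1(cos 300° + i sin 300°)
= 1/2 - (sqrt(3)/2)i


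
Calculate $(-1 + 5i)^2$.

(a + bi)^2 = a^2 - b^2 + 2abi
= (-1)^2 - 5^2 + 2*(-1)*5i
= -24 - 10i


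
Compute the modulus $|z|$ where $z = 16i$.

|z| = sqrt(a^2 + b^2) = sqrt(0^2 + 16^2) = sqrt(256) = 16


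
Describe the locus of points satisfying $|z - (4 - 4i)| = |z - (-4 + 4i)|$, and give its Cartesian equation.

|z - z1| = |z - z2| means z is equidistant from z1 and z2,
i.e. the perpendicular bisector of the segment from (4, -4) to (-4, 4) (midpoint (0, 0)).
With z = x + yi, square both sides:
(x - 4)^2 + (y - (-4))^2 = (x - (-4))^2 + (y - 4)^2
The x^2 and y^2 terms cancel: -16x + 16y = 32 - 32 = 0
Simplify: x - y = 0
Locus: Perpendicular bisector of the segment from (4, -4) to (-4, 4): the line x - y = 0


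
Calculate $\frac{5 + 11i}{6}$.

Divisor is real, so divide each part by 6:
= 5/6 + (11/6)i


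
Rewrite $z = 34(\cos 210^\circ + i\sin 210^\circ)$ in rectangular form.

a = r cos θ = 34 * -sqrt(3)/2 = -17*sqrt(3)
b = r sin θ = 34 * -1/2 = -17
z = -17*sqrt(3) - 17i


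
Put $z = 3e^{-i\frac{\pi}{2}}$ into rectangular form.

a = r cos θ = 3 * 0 = 0
b = r sin θ = 3 * -1 = -3
z = -3i


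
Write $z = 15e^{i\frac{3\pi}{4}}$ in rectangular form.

a = r cos θ = 15 * -sqrt(2)/2 = -15*sqrt(2)/2
b = r sin θ = 15 * sqrt(2)/2 = 15*sqrt(2)/2
z = -15*sqrt(2)/2 + (15*sqrt(2)/2)i


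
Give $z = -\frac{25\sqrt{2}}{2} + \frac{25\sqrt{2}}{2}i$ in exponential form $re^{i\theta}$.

r = |z| = sqrt((-25*sqrt(2)/2)^2 + (25*sqrt(2)/2)^2) = sqrt(625/2 + 625/2) = sqrt(625) = 25
θ = arctan(b/a) = arctan(17.6777/-17.6777) (quadrant-adjusted) = 135° = 3π/4
z = 25e^(i*3π/4)


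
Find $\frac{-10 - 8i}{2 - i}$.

Multiply numerator and denominator by conjugate (2 + i):
= (-10 - 8i)(2 + i) / (2^2 + (-1)^2)
= (-12 - 26i) / 5
= -12/5 - (26/5)i


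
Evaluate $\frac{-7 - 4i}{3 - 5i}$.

Multiply numerator and denominator by conjugate (3 + 5i):
= (-7 - 4i)(3 + 5i) / (3^2 + (-5)^2)
= (-1 - 47i) / 34
= -1/34 - (47/34)i


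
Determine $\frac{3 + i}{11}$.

Divisor is real, so divide each part by 11:
= 3/11 + (1/11)i


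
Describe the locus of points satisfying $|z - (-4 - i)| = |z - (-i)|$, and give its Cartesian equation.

|z - z1| = |z - z2| means z is equidistant from z1 and z2,
i.e. the perpendicular bisector of the segment from (-4, -1) to (0, -1) (midpoint (-2, -1)).
With z = x + yi, square both sides:
(x - (-4))^2 + (y - (-1))^2 = (x - 0)^2 + (y - (-1))^2
The x^2 and y^2 terms cancel: 8x + 0y = 1 - 17 = -16
Simplify: x = -2
Locus: Perpendicular bisector of the segment from (-4, -1) to (0, -1): the line x = -2


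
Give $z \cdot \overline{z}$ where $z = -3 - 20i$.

z * conjugate(z) = |z|^2 = a^2 + b^2
= (-3)^2 + (-20)^2 = 409


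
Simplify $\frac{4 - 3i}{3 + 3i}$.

Multiply numerator and denominator by conjugate (3 - 3i):
= (4 - 3i)(3 - 3i) / (3^2 + 3^2)
= (3 - 21i) / 18
Divide through by 3: (1 - 7i) / 6
= 1/6 - (7/6)i


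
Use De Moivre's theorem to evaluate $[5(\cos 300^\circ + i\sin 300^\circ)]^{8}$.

By De Moivre: z^n = r^n(cos(nθ) + i sin(nθ))
= 5^8(cos(8*300°) + i sin(8*300°))
= 390625(cos 240° + i sin 240°)
= -390625/2 - (390625*sqrt(3)/2)i


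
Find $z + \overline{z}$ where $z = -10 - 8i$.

z + conjugate(z) = (a + bi) + (a - bi) = 2a
= 2 * (-10) = -20


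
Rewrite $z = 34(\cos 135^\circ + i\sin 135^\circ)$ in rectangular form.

a = r cos θ = 34 * -sqrt(2)/2 = -17*sqrt(2)
b = r sin θ = 34 * sqrt(2)/2 = 17*sqrt(2)
z = -17*sqrt(2) + 17*sqrt(2)i


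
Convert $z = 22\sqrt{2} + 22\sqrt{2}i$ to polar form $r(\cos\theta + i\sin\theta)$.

r = |z| = sqrt(a^2 + b^2) = sqrt((22*sqrt(2))^2 + (22*sqrt(2))^2) = sqrt(968 + 968) = sqrt(1936) = 44
θ = arctan(b/a) = arctan(31.1127/31.1127) (quadrant-adjusted) = 45°
z = 44(cos 45° + i sin 45°)


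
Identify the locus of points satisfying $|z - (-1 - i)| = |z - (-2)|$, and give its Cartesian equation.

|z - z1| = |z - z2| means z is equidistant from z1 and z2,
i.e. the perpendicular bisector of the segment from (-1, -1) to (-2, 0) (midpoint (-3/2, -1/2)).
With z = x + yi, square both sides:
(x - (-1))^2 + (y - (-1))^2 = (x - (-2))^2 + (y - 0)^2
The x^2 and y^2 terms cancel: -2x + 2y = 4 - 2 = 2
Simplify: x - y = -1
Locus: Perpendicular bisector of the segment from (-1, -1) to (-2, 0): the line x - y = -1


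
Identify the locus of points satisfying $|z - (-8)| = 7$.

|z - z0| = r describes a circle centered at z0 with radius r
Here z0 = -8 and r = 7
Locus: Circle centered at (-8, 0) with radius 7


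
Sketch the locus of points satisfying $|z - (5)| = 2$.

|z - z0| = r describes a circle centered at z0 with radius r
Here z0 = 5 and r = 2
Locus: Circle centered at (5, 0) with radius 2


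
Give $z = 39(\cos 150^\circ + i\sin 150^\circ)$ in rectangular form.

a = r cos θ = 39 * -sqrt(3)/2 = -39*sqrt(3)/2
b = r sin θ = 39 * 1/2 = 39/2
z = -39*sqrt(3)/2 + (39/2)i


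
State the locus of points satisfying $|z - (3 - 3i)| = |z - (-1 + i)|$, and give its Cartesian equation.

|z - z1| = |z - z2| means z is equidistant from z1 and z2,
i.e. the perpendicular bisector of the segment from (3, -3) to (-1, 1) (midpoint (1, -1)).
With z = x + yi, square both sides:
(x - 3)^2 + (y - (-3))^2 = (x - (-1))^2 + (y - 1)^2
The x^2 and y^2 terms cancel: -8x + 8y = 2 - 18 = -16
Simplify: x - y = 2
Locus: Perpendicular bisector of the segment from (3, -3) to (-1, 1): the line x - y = 2


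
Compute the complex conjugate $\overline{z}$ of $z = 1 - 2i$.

If z = a + bi, then conjugate(z) = a - bi
conjugate(1 - 2i) = 1 + 2i


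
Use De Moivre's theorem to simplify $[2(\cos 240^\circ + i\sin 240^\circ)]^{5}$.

By De Moivre: z^n = r^n(cos(nθ) + i sin(nθ))
= 2^5(cos(5*240°) + i sin(5*240°))
= 32(cos 120° + i sin 120°)
= -16 + 16*sqrt(3)i


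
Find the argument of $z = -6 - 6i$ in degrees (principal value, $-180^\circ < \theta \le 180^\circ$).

θ = arctan(b/a) = arctan(-6/-6) (quadrant-adjusted) = -135°


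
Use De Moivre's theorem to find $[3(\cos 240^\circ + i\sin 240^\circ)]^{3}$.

By De Moivre: z^n = r^n(cos(nθ) + i sin(nθ))
= 3^3(cos(3*240°) + i sin(3*240°))
= 27(cos 0° + i sin 0°)
= 27


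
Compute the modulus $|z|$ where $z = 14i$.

|z| = sqrt(a^2 + b^2) = sqrt(0^2 + 14^2) = sqrt(196) = 14


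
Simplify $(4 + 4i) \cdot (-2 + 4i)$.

(a1*a2 - b1*b2) + (a1*b2 + b1*a2)i
= (-8 - 16) + (16 + (-8))i
= -24 + 8i


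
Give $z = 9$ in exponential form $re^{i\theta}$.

r = |z| = sqrt((9)^2 + (0)^2) = sqrt(81 + 0) = sqrt(81) = 9
b = 0 and a > 0, so z lies on the positive real axis: θ = 0
z = 9e^(i*0) = 9


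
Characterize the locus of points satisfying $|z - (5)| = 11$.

|z - z0| = r describes a circle centered at z0 with radius r
Here z0 = 5 and r = 11
Locus: Circle centered at (5, 0) with radius 11


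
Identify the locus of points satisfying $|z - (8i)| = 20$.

|z - z0| = r describes a circle centered at z0 with radius r
Here z0 = 8i and r = 20
Locus: Circle centered at (0, 8) with radius 20


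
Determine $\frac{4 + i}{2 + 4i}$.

Multiply numerator and denominator by conjugate (2 - 4i):
= (4 + i)(2 - 4i) / (2^2 + 4^2)
= (12 - 14i) / 20
Divide through by 2: (6 - 7i) / 10
= 3/5 - (7/10)i


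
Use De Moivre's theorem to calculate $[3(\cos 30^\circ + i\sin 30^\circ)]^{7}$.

By De Moivre: z^n = r^n(cos(nθ) + i sin(nθ))
= 3^7(cos(7*30°) + i sin(7*30°))
= 2187(cos 210° + i sin 210°)
= -2187*sqrt(3)/2 - (2187/2)i


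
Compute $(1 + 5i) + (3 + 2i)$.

(1 + 3) + (5 + 2)i = 4 + 7i


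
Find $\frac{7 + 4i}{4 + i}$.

Multiply numerator and denominator by conjugate (4 - i):
= (7 + 4i)(4 - i) / (4^2 + 1^2)
= (32 + 9i) / 17
= 32/17 + (9/17)i


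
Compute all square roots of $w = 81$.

|w| = 81, arg(w) = 0°
Root modulus = 81^(1/2) = 9
Root arguments: θ_k = (0° + 360°k)/2 for k = 0, 1, ..., 1
Roots: 9, -9


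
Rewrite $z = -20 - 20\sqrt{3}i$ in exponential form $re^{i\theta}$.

r = |z| = sqrt((-20)^2 + (-20*sqrt(3))^2) = sqrt(400 + 1200) = sqrt(1600) = 40
θ = arctan(b/a) = arctan(-34.641/-20) (quadrant-adjusted) = 240° = 4π/3
z = 40e^(i*4π/3)


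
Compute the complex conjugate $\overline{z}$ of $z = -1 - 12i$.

If z = a + bi, then conjugate(z) = a - bi
conjugate(-1 - 12i) = -1 + 12i


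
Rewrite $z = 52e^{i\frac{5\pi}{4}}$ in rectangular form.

a = r cos θ = 52 * -sqrt(2)/2 = -26*sqrt(2)
b = r sin θ = 52 * -sqrt(2)/2 = -26*sqrt(2)
z = -26*sqrt(2) - 26*sqrt(2)i


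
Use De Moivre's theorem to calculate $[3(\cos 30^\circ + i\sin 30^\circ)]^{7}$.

By De Moivre: z^n = r^n(cos(nθ) + i sin(nθ))
= 3^7(cos(7*30°) + i sin(7*30°))
= 2187(cos 210° + i sin 210°)
= -2187*sqrt(3)/2 - (2187/2)i


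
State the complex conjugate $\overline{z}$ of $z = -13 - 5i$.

If z = a + bi, then conjugate(z) = a - bi
conjugate(-13 - 5i) = -13 + 5i


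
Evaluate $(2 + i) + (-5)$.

(2 + (-5)) + (1 + 0)i = -3 + i


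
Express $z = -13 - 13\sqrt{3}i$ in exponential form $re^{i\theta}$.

r = |z| = sqrt((-13)^2 + (-13*sqrt(3))^2) = sqrt(169 + 507) = sqrt(676) = 26
θ = arctan(b/a) = arctan(-22.5167/-13) (quadrant-adjusted) = -120° = -2π/3
z = 26e^(-i*2π/3)


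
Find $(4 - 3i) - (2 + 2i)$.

(4 - 2) + (-3 - 2)i = 2 - 5i


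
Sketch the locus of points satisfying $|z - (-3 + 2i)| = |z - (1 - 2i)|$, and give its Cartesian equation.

|z - z1| = |z - z2| means z is equidistant from z1 and z2,
i.e. the perpendicular bisector of the segment from (-3, 2) to (1, -2) (midpoint (-1, 0)).
With z = x + yi, square both sides:
(x - (-3))^2 + (y - 2)^2 = (x - 1)^2 + (y - (-2))^2
The x^2 and y^2 terms cancel: 8x + (-8)y = 5 - 13 = -8
Simplify: x - y = -1
Locus: Perpendicular bisector of the segment from (-3, 2) to (1, -2): the line x - y = -1


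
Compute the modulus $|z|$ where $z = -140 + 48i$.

|z| = sqrt(a^2 + b^2) = sqrt((-140)^2 + 48^2) = sqrt(21904) = 148


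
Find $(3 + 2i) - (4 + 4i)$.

(3 - 4) + (2 - 4)i = -1 - 2i


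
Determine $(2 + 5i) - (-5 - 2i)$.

(2 - (-5)) + (5 - (-2))i = 7 + 7i


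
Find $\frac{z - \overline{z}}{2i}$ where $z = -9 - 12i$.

z - conjugate(z) = 2bi
(z - conjugate(z))/(2i) = 2bi/(2i) = b = -12


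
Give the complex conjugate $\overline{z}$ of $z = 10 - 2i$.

If z = a + bi, then conjugate(z) = a - bi
conjugate(10 - 2i) = 10 + 2i


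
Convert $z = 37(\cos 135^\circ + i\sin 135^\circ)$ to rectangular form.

a = r cos θ = 37 * -sqrt(2)/2 = -37*sqrt(2)/2
b = r sin θ = 37 * sqrt(2)/2 = 37*sqrt(2)/2
z = -37*sqrt(2)/2 + (37*sqrt(2)/2)i


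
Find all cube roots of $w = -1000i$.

|w| = 1000, arg(w) = 270°
Root modulus = 1000^(1/3) = 10
Root arguments: θ_k = (270° + 360°k)/3 for k = 0, 1, ..., 2
Roots: 10i, -5*sqrt(3) - 5i, 5*sqrt(3) - 5i


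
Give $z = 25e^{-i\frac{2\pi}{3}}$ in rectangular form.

a = r cos θ = 25 * -1/2 = -25/2
b = r sin θ = 25 * -sqrt(3)/2 = -25*sqrt(3)/2
z = -25/2 - (25*sqrt(3)/2)i


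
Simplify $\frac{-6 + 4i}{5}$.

Divisor is real, so divide each part by 5:
= -6/5 + (4/5)i


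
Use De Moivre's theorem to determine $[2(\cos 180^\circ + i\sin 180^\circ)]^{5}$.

By De Moivre: z^n = r^n(cos(nθ) + i sin(nθ))
= 2^5(cos(5*180°) + i sin(5*180°))
= 32(cos 180° + i sin 180°)
= -32


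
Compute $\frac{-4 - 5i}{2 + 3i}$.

Multiply numerator and denominator by conjugate (2 - 3i):
= (-4 - 5i)(2 - 3i) / (2^2 + 3^2)
= (-23 + 2i) / 13
= -23/13 + (2/13)i


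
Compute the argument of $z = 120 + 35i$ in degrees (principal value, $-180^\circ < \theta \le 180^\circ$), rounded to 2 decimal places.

θ = arctan(b/a) = arctan(35/120) (quadrant-adjusted) = 16.26°


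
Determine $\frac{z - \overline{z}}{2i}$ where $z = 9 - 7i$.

z - conjugate(z) = 2bi
(z - conjugate(z))/(2i) = 2bi/(2i) = b = -7


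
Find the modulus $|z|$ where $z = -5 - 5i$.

|z| = sqrt(a^2 + b^2) = sqrt((-5)^2 + (-5)^2) = sqrt(50) = sqrt(50)


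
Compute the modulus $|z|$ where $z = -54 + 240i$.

|z| = sqrt(a^2 + b^2) = sqrt((-54)^2 + 240^2) = sqrt(60516) = 246


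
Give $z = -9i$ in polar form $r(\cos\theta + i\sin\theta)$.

r = |z| = sqrt(a^2 + b^2) = sqrt((0)^2 + (-9)^2) = sqrt(0 + 81) = sqrt(81) = 9
a = 0 and b < 0, so z lies on the negative imaginary axis: θ = 270°
z = 9(cos 270° + i sin 270°)


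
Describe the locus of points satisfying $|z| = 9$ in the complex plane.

|z| = 9 means sqrt(x^2 + y^2) = 9
This is a circle of radius 9 centered at the origin


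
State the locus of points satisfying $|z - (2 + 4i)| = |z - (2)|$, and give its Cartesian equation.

|z - z1| = |z - z2| means z is equidistant from z1 and z2,
i.e. the perpendicular bisector of the segment from (2, 4) to (2, 0) (midpoint (2, 2)).
With z = x + yi, square both sides:
(x - 2)^2 + (y - 4)^2 = (x - 2)^2 + (y - 0)^2
The x^2 and y^2 terms cancel: 0x + (-8)y = 4 - 20 = -16
Simplify: y = 2
Locus: Perpendicular bisector of the segment from (2, 4) to (2, 0): the line y = 2


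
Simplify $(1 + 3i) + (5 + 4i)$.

(1 + 5) + (3 + 4)i = 6 + 7i


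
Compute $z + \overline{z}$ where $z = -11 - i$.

z + conjugate(z) = (a + bi) + (a - bi) = 2a
= 2 * (-11) = -22


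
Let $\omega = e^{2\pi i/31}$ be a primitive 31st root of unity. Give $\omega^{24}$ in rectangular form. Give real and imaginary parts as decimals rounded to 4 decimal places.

ω^24 = e^(2πi·24/31) = e^(i·48π/31)
= cos(48π/31) + i sin(48π/31)
= 0.1514 - 0.9885i


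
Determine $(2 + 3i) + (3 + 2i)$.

(2 + 3) + (3 + 2)i = 5 + 5i


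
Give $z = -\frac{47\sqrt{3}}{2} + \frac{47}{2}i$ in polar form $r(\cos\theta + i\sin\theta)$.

r = |z| = sqrt(a^2 + b^2) = sqrt((-47*sqrt(3)/2)^2 + (47/2)^2) = sqrt(6627/4 + 2209/4) = sqrt(2209) = 47
θ = arctan(b/a) = arctan(23.5/-40.7032) (quadrant-adjusted) = 150°
z = 47(cos 150° + i sin 150°)


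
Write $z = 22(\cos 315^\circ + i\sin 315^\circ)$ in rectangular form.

a = r cos θ = 22 * sqrt(2)/2 = 11*sqrt(2)
b = r sin θ = 22 * -sqrt(2)/2 = -11*sqrt(2)
z = 11*sqrt(2) - 11*sqrt(2)i


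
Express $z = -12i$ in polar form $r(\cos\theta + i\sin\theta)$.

r = |z| = sqrt(a^2 + b^2) = sqrt((0)^2 + (-12)^2) = sqrt(0 + 144) = sqrt(144) = 12
a = 0 and b < 0, so z lies on the negative imaginary axis: θ = 270°
z = 12(cos 270° + i sin 270°)


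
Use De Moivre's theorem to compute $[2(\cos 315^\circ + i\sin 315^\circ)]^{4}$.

By De Moivre: z^n = r^n(cos(nθ) + i sin(nθ))
= 2^4(cos(4*315°) + i sin(4*315°))
= 16(cos 180° + i sin 180°)
= -16


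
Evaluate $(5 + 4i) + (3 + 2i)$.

(5 + 3) + (4 + 2)i = 8 + 6i


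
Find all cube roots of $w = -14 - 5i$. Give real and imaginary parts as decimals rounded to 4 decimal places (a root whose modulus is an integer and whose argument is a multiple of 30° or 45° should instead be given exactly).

|w| = sqrt(221) ≈ 14.866069, arg(w) ≈ 199.653824°
Root modulus = sqrt(221)^(1/3) ≈ 2.458850
Root arguments: θ_k = (arg(w) + 360°k)/3 for k = 0, 1, ..., 2
Compute each root as (root modulus)(cos θ_k + i sin θ_k) using full-precision intermediates, then round to 4 decimal places.
Roots: 0.9784 + 2.2558i, -2.4428 - 0.2805i, 1.4643 - 1.9753i


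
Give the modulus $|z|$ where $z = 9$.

|z| = sqrt(a^2 + b^2) = sqrt(9^2 + 0^2) = sqrt(81) = 9


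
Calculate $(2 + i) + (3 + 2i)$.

(2 + 3) + (1 + 2)i = 5 + 3i


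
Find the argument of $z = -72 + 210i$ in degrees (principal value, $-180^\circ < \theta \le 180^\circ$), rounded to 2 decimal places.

θ = arctan(b/a) = arctan(210/-72) (quadrant-adjusted) = 108.92°


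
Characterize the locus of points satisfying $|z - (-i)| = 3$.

|z - z0| = r describes a circle centered at z0 with radius r
Here z0 = -i and r = 3
Locus: Circle centered at (0, -1) with radius 3


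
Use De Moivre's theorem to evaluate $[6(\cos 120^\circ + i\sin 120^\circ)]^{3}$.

By De Moivre: z^n = r^n(cos(nθ) + i sin(nθ))
= 6^3(cos(3*120°) + i sin(3*120°))
= 216(cos 0° + i sin 0°)
= 216


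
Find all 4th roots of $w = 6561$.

|w| = 6561, arg(w) = 0°
Root modulus = 6561^(1/4) = 9
Root arguments: θ_k = (0° + 360°k)/4 for k = 0, 1, ..., 3
Roots: 9, 9i, -9, -9i


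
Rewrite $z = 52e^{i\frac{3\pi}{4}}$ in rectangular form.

a = r cos θ = 52 * -sqrt(2)/2 = -26*sqrt(2)
b = r sin θ = 52 * sqrt(2)/2 = 26*sqrt(2)
z = -26*sqrt(2) + 26*sqrt(2)i


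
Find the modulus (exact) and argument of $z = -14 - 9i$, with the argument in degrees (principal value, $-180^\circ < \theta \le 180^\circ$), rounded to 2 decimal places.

|z| = sqrt((-14)^2 + (-9)^2) = sqrt(277)
arg(z) = arctan(b/a) = arctan(-9/-14) (quadrant-adjusted) = -147.26°


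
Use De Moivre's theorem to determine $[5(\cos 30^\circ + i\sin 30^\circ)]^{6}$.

By De Moivre: z^n = r^n(cos(nθ) + i sin(nθ))
= 5^6(cos(6*30°) + i sin(6*30°))
= 15625(cos 180° + i sin 180°)
= -15625


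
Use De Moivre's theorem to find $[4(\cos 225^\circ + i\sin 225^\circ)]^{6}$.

By De Moivre: z^n = r^n(cos(nθ) + i sin(nθ))
= 4^6(cos(6*225°) + i sin(6*225°))
= 4096(cos 270° + i sin 270°)
= -4096i


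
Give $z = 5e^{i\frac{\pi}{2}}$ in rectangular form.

a = r cos θ = 5 * 0 = 0
b = r sin θ = 5 * 1 = 5
z = 5i


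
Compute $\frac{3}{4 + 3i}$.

Multiply numerator and denominator by conjugate (4 - 3i):
= (3)(4 - 3i) / (4^2 + 3^2)
= (12 - 9i) / 25
= 12/25 - (9/25)i


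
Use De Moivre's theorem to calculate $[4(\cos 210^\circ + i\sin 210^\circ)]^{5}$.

By De Moivre: z^n = r^n(cos(nθ) + i sin(nθ))
= 4^5(cos(5*210°) + i sin(5*210°))
= 1024(cos 330° + i sin 330°)
= 512*sqrt(3) - 512i


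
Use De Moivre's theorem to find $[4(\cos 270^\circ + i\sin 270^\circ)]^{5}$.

By De Moivre: z^n = r^n(cos(nθ) + i sin(nθ))
= 4^5(cos(5*270°) + i sin(5*270°))
= 1024(cos 270° + i sin 270°)
= -1024i


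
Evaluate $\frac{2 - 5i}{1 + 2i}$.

Multiply numerator and denominator by conjugate (1 - 2i):
= (2 - 5i)(1 - 2i) / (1^2 + 2^2)
= (-8 - 9i) / 5
= -8/5 - (9/5)i


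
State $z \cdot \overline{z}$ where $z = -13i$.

z * conjugate(z) = |z|^2 = a^2 + b^2
= 0^2 + (-13)^2 = 169


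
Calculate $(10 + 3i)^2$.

(a + bi)^2 = a^2 - b^2 + 2abi
= 10^2 - 3^2 + 2*10*3i
= 91 + 60i


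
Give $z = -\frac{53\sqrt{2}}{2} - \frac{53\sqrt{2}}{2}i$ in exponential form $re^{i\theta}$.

r = |z| = sqrt((-53*sqrt(2)/2)^2 + (-53*sqrt(2)/2)^2) = sqrt(2809/2 + 2809/2) = sqrt(2809) = 53
θ = arctan(b/a) = arctan(-37.4767/-37.4767) (quadrant-adjusted) = -135° = -3π/4
z = 53e^(-i*3π/4)


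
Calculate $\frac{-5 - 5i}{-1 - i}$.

Multiply numerator and denominator by conjugate (-1 + i):
= (-5 - 5i)(-1 + i) / ((-1)^2 + (-1)^2)
= (10) / 2
= 5


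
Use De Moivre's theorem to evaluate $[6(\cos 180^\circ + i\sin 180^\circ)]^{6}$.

By De Moivre: z^n = r^n(cos(nθ) + i sin(nθ))
= 6^6(cos(6*180°) + i sin(6*180°))
= 46656(cos 0° + i sin 0°)
= 46656


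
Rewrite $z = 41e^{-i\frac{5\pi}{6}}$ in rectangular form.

a = r cos θ = 41 * -sqrt(3)/2 = -41*sqrt(3)/2
b = r sin θ = 41 * -1/2 = -41/2
z = -41*sqrt(3)/2 - (41/2)i


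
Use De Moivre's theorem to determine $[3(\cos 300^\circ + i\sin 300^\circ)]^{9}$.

By De Moivre: z^n = r^n(cos(nθ) + i sin(nθ))
= 3^9(cos(9*300°) + i sin(9*300°))
= 19683(cos 180° + i sin 180°)
= -19683


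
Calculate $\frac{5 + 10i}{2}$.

Divisor is real, so divide each part by 2:
= 5/2 + 5i


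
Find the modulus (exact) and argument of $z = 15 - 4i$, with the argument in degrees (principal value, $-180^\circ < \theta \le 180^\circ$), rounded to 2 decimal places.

|z| = sqrt(15^2 + (-4)^2) = sqrt(241)
arg(z) = arctan(b/a) = arctan(-4/15) (quadrant-adjusted) = -14.93°


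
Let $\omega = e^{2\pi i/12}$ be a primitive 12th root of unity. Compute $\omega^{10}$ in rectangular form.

ω^10 = e^(2πi·10/12) = e^(i·5π/3)
= cos(5π/3) + i sin(5π/3)
= 1/2 - (sqrt(3)/2)i


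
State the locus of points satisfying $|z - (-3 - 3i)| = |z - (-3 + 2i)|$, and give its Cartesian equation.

|z - z1| = |z - z2| means z is equidistant from z1 and z2,
i.e. the perpendicular bisector of the segment from (-3, -3) to (-3, 2) (midpoint (-3, -1/2)).
With z = x + yi, square both sides:
(x - (-3))^2 + (y - (-3))^2 = (x - (-3))^2 + (y - 2)^2
The x^2 and y^2 terms cancel: 0x + 10y = 13 - 18 = -5
Simplify: y = -1/2
Locus: Perpendicular bisector of the segment from (-3, -3) to (-3, 2): the line y = -1/2


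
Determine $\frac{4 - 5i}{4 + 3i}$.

Multiply numerator and denominator by conjugate (4 - 3i):
= (4 - 5i)(4 - 3i) / (4^2 + 3^2)
= (1 - 32i) / 25
= 1/25 - (32/25)i


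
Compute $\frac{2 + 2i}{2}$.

Divisor is real, so divide each part by 2:
= 1 + i


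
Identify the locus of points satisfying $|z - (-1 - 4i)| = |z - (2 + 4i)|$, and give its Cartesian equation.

|z - z1| = |z - z2| means z is equidistant from z1 and z2,
i.e. the perpendicular bisector of the segment from (-1, -4) to (2, 4) (midpoint (1/2, 0)).
With z = x + yi, square both sides:
(x - (-1))^2 + (y - (-4))^2 = (x - 2)^2 + (y - 4)^2
The x^2 and y^2 terms cancel: 6x + 16y = 20 - 17 = 3
Simplify: 6x + 16y = 3
Locus: Perpendicular bisector of the segment from (-1, -4) to (2, 4): the line 6x + 16y = 3


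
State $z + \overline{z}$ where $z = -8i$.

z + conjugate(z) = (a + bi) + (a - bi) = 2a
= 2 * 0 = 0


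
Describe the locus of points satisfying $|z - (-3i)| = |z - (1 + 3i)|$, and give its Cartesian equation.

|z - z1| = |z - z2| means z is equidistant from z1 and z2,
i.e. the perpendicular bisector of the segment from (0, -3) to (1, 3) (midpoint (1/2, 0)).
With z = x + yi, square both sides:
(x - 0)^2 + (y - (-3))^2 = (x - 1)^2 + (y - 3)^2
The x^2 and y^2 terms cancel: 2x + 12y = 10 - 9 = 1
Simplify: 2x + 12y = 1
Locus: Perpendicular bisector of the segment from (0, -3) to (1, 3): the line 2x + 12y = 1


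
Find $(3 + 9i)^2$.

(a + bi)^2 = a^2 - b^2 + 2abi
= 3^2 - 9^2 + 2*3*9i
= -72 + 54i


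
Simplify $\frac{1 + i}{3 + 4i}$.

Multiply numerator and denominator by conjugate (3 - 4i):
= (1 + i)(3 - 4i) / (3^2 + 4^2)
= (7 - i) / 25
= 7/25 - (1/25)i


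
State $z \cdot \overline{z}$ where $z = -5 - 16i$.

z * conjugate(z) = |z|^2 = a^2 + b^2
= (-5)^2 + (-16)^2 = 281


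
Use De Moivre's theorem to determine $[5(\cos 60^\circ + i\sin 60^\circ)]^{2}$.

By De Moivre: z^n = r^n(cos(nθ) + i sin(nθ))
= 5^2(cos(2*60°) + i sin(2*60°))
= 25(cos 120° + i sin 120°)
= -25/2 + (25*sqrt(3)/2)i


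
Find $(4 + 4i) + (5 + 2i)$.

(4 + 5) + (4 + 2)i = 9 + 6i


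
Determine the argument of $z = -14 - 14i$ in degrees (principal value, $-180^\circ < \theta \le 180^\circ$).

θ = arctan(b/a) = arctan(-14/-14) (quadrant-adjusted) = -135°


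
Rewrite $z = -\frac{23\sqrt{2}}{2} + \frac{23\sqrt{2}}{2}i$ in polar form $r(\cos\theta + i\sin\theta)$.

r = |z| = sqrt(a^2 + b^2) = sqrt((-23*sqrt(2)/2)^2 + (23*sqrt(2)/2)^2) = sqrt(529/2 + 529/2) = sqrt(529) = 23
θ = arctan(b/a) = arctan(16.2635/-16.2635) (quadrant-adjusted) = 135°
z = 23(cos 135° + i sin 135°)


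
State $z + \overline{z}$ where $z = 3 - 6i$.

z + conjugate(z) = (a + bi) + (a - bi) = 2a
= 2 * 3 = 6


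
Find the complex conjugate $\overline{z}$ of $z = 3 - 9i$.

If z = a + bi, then conjugate(z) = a - bi
conjugate(3 - 9i) = 3 + 9i


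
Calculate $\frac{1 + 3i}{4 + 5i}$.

Multiply numerator and denominator by conjugate (4 - 5i):
= (1 + 3i)(4 - 5i) / (4^2 + 5^2)
= (19 + 7i) / 41
= 19/41 + (7/41)i


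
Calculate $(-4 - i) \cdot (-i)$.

(a1*a2 - b1*b2) + (a1*b2 + b1*a2)i
= (0 - 1) + (4 + 0)i
= -1 + 4i


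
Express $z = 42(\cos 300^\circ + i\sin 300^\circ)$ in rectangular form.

a = r cos θ = 42 * 1/2 = 21
b = r sin θ = 42 * -sqrt(3)/2 = -21*sqrt(3)
z = 21 - 21*sqrt(3)i


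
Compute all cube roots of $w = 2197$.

|w| = 2197, arg(w) = 0°
Root modulus = 2197^(1/3) = 13
Root arguments: θ_k = (0° + 360°k)/3 for k = 0, 1, ..., 2
Roots: 13, -13/2 + (13*sqrt(3)/2)i, -13/2 - (13*sqrt(3)/2)i


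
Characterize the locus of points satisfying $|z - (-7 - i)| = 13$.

|z - z0| = r describes a circle centered at z0 with radius r
Here z0 = -7 - i and r = 13
Locus: Circle centered at (-7, -1) with radius 13


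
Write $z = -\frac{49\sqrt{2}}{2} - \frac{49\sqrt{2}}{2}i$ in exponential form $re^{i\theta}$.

r = |z| = sqrt((-49*sqrt(2)/2)^2 + (-49*sqrt(2)/2)^2) = sqrt(2401/2 + 2401/2) = sqrt(2401) = 49
θ = arctan(b/a) = arctan(-34.6482/-34.6482) (quadrant-adjusted) = -135° = -3π/4
z = 49e^(-i*3π/4)


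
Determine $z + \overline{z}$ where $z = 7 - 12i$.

z + conjugate(z) = (a + bi) + (a - bi) = 2a
= 2 * 7 = 14


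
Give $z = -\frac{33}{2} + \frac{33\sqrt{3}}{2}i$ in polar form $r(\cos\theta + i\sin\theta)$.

r = |z| = sqrt(a^2 + b^2) = sqrt((-33/2)^2 + (33*sqrt(3)/2)^2) = sqrt(1089/4 + 3267/4) = sqrt(1089) = 33
θ = arctan(b/a) = arctan(28.5788/-16.5) (quadrant-adjusted) = 120°
z = 33(cos 120° + i sin 120°)


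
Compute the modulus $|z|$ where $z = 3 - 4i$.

|z| = sqrt(a^2 + b^2) = sqrt(3^2 + (-4)^2) = sqrt(25) = 5


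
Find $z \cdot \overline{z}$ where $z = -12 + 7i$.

z * conjugate(z) = |z|^2 = a^2 + b^2
= (-12)^2 + 7^2 = 193


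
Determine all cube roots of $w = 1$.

|w| = 1, arg(w) = 0°
Root modulus = 1^(1/3) = 1
Root arguments: θ_k = (0° + 360°k)/3 for k = 0, 1, ..., 2
Roots: 1, -1/2 + (sqrt(3)/2)i, -1/2 - (sqrt(3)/2)i


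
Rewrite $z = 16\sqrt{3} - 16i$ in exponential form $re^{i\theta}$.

r = |z| = sqrt((16*sqrt(3))^2 + (-16)^2) = sqrt(768 + 256) = sqrt(1024) = 32
θ = arctan(b/a) = arctan(-16/27.7128) (quadrant-adjusted) = -30° = -π/6
z = 32e^(-i*π/6)


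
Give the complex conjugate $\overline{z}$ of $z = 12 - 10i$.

If z = a + bi, then conjugate(z) = a - bi
conjugate(12 - 10i) = 12 + 10i


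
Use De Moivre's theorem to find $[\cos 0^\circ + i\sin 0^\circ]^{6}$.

By De Moivre: z^n = r^n(cos(nθ) + i sin(nθ))
= 1^6(cos(6*0°) + i sin(6*0°))
= 1(cos 0° + i sin 0°)
= 1


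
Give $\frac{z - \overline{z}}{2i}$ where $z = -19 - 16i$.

z - conjugate(z) = 2bi
(z - conjugate(z))/(2i) = 2bi/(2i) = b = -16


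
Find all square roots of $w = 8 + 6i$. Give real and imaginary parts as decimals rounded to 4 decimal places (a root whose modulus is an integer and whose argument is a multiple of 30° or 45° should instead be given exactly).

|w| = 10, arg(w) ≈ 36.869898°
Root modulus = 10^(1/2) ≈ 3.162278
Root arguments: θ_k = (arg(w) + 360°k)/2 for k = 0, 1, ..., 1
Compute each root as (root modulus)(cos θ_k + i sin θ_k) using full-precision intermediates, then round to 4 decimal places.
Roots: 3.0000 + 1.0000i, -3.0000 - 1.0000i


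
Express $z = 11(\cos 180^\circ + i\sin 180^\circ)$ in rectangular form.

a = r cos θ = 11 * -1 = -11
b = r sin θ = 11 * 0 = 0
z = -11


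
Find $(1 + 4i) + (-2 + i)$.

(1 + (-2)) + (4 + 1)i = -1 + 5i


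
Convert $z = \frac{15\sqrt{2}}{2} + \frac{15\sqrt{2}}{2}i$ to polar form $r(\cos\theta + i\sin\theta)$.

r = |z| = sqrt(a^2 + b^2) = sqrt((15*sqrt(2)/2)^2 + (15*sqrt(2)/2)^2) = sqrt(225/2 + 225/2) = sqrt(225) = 15
θ = arctan(b/a) = arctan(10.6066/10.6066) (quadrant-adjusted) = 45°
z = 15(cos 45° + i sin 45°)


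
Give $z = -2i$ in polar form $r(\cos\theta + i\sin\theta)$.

r = |z| = sqrt(a^2 + b^2) = sqrt((0)^2 + (-2)^2) = sqrt(0 + 4) = sqrt(4) = 2
a = 0 and b < 0, so z lies on the negative imaginary axis: θ = 270°
z = 2(cos 270° + i sin 270°)


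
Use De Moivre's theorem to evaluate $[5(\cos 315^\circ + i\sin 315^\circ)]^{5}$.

By De Moivre: z^n = r^n(cos(nθ) + i sin(nθ))
= 5^5(cos(5*315°) + i sin(5*315°))
= 3125(cos 135° + i sin 135°)
= -3125*sqrt(2)/2 + (3125*sqrt(2)/2)i


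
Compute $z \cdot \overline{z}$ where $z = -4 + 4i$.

z * conjugate(z) = |z|^2 = a^2 + b^2
= (-4)^2 + 4^2 = 32


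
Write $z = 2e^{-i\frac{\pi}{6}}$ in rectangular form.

a = r cos θ = 2 * sqrt(3)/2 = sqrt(3)
b = r sin θ = 2 * -1/2 = -1
z = sqrt(3) - i


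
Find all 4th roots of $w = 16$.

|w| = 16, arg(w) = 0°
Root modulus = 16^(1/4) = 2
Root arguments: θ_k = (0° + 360°k)/4 for k = 0, 1, ..., 3
Roots: 2, 2i, -2, -2i


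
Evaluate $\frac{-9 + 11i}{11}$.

Divisor is real, so divide each part by 11:
= -9/11 + i


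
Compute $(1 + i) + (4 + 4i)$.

(1 + 4) + (1 + 4)i = 5 + 5i


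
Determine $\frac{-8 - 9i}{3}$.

Divisor is real, so divide each part by 3:
= -8/3 - 3i


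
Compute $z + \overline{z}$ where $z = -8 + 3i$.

z + conjugate(z) = (a + bi) + (a - bi) = 2a
= 2 * (-8) = -16


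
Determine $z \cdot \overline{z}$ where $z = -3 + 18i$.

z * conjugate(z) = |z|^2 = a^2 + b^2
= (-3)^2 + 18^2 = 333


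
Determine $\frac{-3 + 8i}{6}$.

Divisor is real, so divide each part by 6:
= -1/2 + (4/3)i


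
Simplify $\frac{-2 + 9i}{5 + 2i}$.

Multiply numerator and denominator by conjugate (5 - 2i):
= (-2 + 9i)(5 - 2i) / (5^2 + 2^2)
= (8 + 49i) / 29
= 8/29 + (49/29)i


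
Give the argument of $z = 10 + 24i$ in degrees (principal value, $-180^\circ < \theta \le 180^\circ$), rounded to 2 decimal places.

θ = arctan(b/a) = arctan(24/10) (quadrant-adjusted) = 67.38°


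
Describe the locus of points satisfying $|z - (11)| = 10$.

|z - z0| = r describes a circle centered at z0 with radius r
Here z0 = 11 and r = 10
Locus: Circle centered at (11, 0) with radius 10


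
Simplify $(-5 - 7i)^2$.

(a + bi)^2 = a^2 - b^2 + 2abi
= (-5)^2 - (-7)^2 + 2*(-5)*(-7)i
= -24 + 70i


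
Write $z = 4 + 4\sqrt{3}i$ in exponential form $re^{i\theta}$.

r = |z| = sqrt((4)^2 + (4*sqrt(3))^2) = sqrt(16 + 48) = sqrt(64) = 8
θ = arctan(b/a) = arctan(6.9282/4) (quadrant-adjusted) = 60° = π/3
z = 8e^(i*π/3)


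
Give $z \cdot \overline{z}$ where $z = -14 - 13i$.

z * conjugate(z) = |z|^2 = a^2 + b^2
= (-14)^2 + (-13)^2 = 365


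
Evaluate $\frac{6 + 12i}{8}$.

Divisor is real, so divide each part by 8:
= 3/4 + (3/2)i


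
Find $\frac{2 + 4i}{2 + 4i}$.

Multiply numerator and denominator by conjugate (2 - 4i):
= (2 + 4i)(2 - 4i) / (2^2 + 4^2)
= (20) / 20
= 1


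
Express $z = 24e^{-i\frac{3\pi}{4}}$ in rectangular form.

a = r cos θ = 24 * -sqrt(2)/2 = -12*sqrt(2)
b = r sin θ = 24 * -sqrt(2)/2 = -12*sqrt(2)
z = -12*sqrt(2) - 12*sqrt(2)i


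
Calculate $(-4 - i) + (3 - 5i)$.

(-4 + 3) + (-1 + (-5))i = -1 - 6i


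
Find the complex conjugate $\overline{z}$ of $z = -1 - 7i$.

If z = a + bi, then conjugate(z) = a - bi
conjugate(-1 - 7i) = -1 + 7i


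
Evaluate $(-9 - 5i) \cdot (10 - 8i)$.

(a1*a2 - b1*b2) + (a1*b2 + b1*a2)i
= (-90 - 40) + (72 + (-50))i
= -130 + 22i


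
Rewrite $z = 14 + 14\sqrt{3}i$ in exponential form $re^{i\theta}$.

r = |z| = sqrt((14)^2 + (14*sqrt(3))^2) = sqrt(196 + 588) = sqrt(784) = 28
θ = arctan(b/a) = arctan(24.2487/14) (quadrant-adjusted) = 60° = π/3
z = 28e^(i*π/3)


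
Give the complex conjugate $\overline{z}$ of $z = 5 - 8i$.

If z = a + bi, then conjugate(z) = a - bi
conjugate(5 - 8i) = 5 + 8i


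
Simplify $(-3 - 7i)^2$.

(a + bi)^2 = a^2 - b^2 + 2abi
= (-3)^2 - (-7)^2 + 2*(-3)*(-7)i
= -40 + 42i


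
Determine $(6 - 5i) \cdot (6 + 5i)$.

(a1*a2 - b1*b2) + (a1*b2 + b1*a2)i
= (36 - (-25)) + (30 + (-30))i
= 61


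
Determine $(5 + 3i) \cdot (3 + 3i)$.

(a1*a2 - b1*b2) + (a1*b2 + b1*a2)i
= (15 - 9) + (15 + 9)i
= 6 + 24i


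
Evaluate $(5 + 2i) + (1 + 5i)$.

(5 + 1) + (2 + 5)i = 6 + 7i


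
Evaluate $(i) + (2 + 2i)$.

(0 + 2) + (1 + 2)i = 2 + 3i


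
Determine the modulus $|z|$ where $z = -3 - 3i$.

|z| = sqrt(a^2 + b^2) = sqrt((-3)^2 + (-3)^2) = sqrt(18) = sqrt(18)


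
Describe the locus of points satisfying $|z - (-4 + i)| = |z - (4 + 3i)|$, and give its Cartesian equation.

|z - z1| = |z - z2| means z is equidistant from z1 and z2,
i.e. the perpendicular bisector of the segment from (-4, 1) to (4, 3) (midpoint (0, 2)).
With z = x + yi, square both sides:
(x - (-4))^2 + (y - 1)^2 = (x - 4)^2 + (y - 3)^2
The x^2 and y^2 terms cancel: 16x + 4y = 25 - 17 = 8
Simplify: 4x + y = 2
Locus: Perpendicular bisector of the segment from (-4, 1) to (4, 3): the line 4x + y = 2


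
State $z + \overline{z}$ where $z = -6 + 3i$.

z + conjugate(z) = (a + bi) + (a - bi) = 2a
= 2 * (-6) = -12


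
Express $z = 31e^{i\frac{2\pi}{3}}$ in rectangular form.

a = r cos θ = 31 * -1/2 = -31/2
b = r sin θ = 31 * sqrt(3)/2 = 31*sqrt(3)/2
z = -31/2 + (31*sqrt(3)/2)i


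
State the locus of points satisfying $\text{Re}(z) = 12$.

Re(z) = x where z = x + yi; the equation x = 12 is satisfied by all points with that x-coordinate
Locus: Vertical line x = 12


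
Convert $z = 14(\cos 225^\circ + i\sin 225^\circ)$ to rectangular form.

a = r cos θ = 14 * -sqrt(2)/2 = -7*sqrt(2)
b = r sin θ = 14 * -sqrt(2)/2 = -7*sqrt(2)
z = -7*sqrt(2) - 7*sqrt(2)i


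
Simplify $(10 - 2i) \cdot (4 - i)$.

(a1*a2 - b1*b2) + (a1*b2 + b1*a2)i
= (40 - 2) + (-10 + (-8))i
= 38 - 18i


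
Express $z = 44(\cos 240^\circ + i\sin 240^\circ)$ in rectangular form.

a = r cos θ = 44 * -1/2 = -22
b = r sin θ = 44 * -sqrt(3)/2 = -22*sqrt(3)
z = -22 - 22*sqrt(3)i


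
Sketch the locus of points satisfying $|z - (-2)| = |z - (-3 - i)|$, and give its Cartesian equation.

|z - z1| = |z - z2| means z is equidistant from z1 and z2,
i.e. the perpendicular bisector of the segment from (-2, 0) to (-3, -1) (midpoint (-5/2, -1/2)).
With z = x + yi, square both sides:
(x - (-2))^2 + (y - 0)^2 = (x - (-3))^2 + (y - (-1))^2
The x^2 and y^2 terms cancel: -2x + (-2)y = 10 - 4 = 6
Simplify: x + y = -3
Locus: Perpendicular bisector of the segment from (-2, 0) to (-3, -1): the line x + y = -3


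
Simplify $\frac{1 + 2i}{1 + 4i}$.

Multiply numerator and denominator by conjugate (1 - 4i):
= (1 + 2i)(1 - 4i) / (1^2 + 4^2)
= (9 - 2i) / 17
= 9/17 - (2/17)i


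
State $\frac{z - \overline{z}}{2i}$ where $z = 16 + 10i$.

z - conjugate(z) = 2bi
(z - conjugate(z))/(2i) = 2bi/(2i) = b = 10
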